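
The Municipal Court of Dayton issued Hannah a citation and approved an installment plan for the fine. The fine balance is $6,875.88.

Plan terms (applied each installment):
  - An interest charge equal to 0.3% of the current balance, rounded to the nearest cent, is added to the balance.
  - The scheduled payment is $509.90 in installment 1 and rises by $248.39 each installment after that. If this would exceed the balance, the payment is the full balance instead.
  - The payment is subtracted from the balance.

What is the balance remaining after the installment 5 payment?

Installment 1: opening $6,875.88; interest $20.63 → $6,896.51; payment $509.90; balance $6,386.61
Installment 2: opening $6,386.61; interest $19.16 → $6,405.77; payment $758.29; balance $5,647.48
Installment 3: opening $5,647.48; interest $16.94 → $5,664.42; payment $1,006.68; balance $4,657.74
Installment 4: opening $4,657.74; interest $13.97 → $4,671.71; payment $1,255.07; balance $3,416.64
Installment 5: opening $3,416.64; interest $10.25 → $3,426.89; payment $1,503.46; balance $1,923.43

$1,923.43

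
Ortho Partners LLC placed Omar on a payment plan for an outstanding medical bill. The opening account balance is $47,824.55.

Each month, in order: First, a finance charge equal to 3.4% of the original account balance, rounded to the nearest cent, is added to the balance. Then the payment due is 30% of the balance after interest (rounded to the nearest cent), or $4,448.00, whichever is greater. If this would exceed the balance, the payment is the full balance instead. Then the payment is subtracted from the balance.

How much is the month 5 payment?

Month 1: opening $47,824.55; interest $1,626.03 → $49,450.58; payment $14,835.17; balance $34,615.41
Month 2: opening $34,615.41; interest $1,626.03 → $36,241.44; payment $10,872.43; balance $25,369.01
Month 3: opening $25,369.01; interest $1,626.03 → $26,995.04; payment $8,098.51; balance $18,896.53
Month 4: opening $18,896.53; interest $1,626.03 → $20,522.56; payment $6,156.77; balance $14,365.79
Month 5: opening $14,365.79; interest $1,626.03 → $15,991.82; payment $4,797.55; balance $11,194.27

$4,797.55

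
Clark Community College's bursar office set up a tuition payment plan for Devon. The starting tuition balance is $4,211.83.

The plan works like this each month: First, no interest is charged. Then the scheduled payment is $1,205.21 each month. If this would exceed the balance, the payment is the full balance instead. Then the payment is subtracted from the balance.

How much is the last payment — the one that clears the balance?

$596.20

Month 1: $4,211.83 − $1,205.21 → $3,006.62
Month 2: $3,006.62 − $1,205.21 → $1,801.41
Month 3: $1,801.41 − $1,205.21 → $596.20
Month 4: $596.20 − $596.20 → $0.00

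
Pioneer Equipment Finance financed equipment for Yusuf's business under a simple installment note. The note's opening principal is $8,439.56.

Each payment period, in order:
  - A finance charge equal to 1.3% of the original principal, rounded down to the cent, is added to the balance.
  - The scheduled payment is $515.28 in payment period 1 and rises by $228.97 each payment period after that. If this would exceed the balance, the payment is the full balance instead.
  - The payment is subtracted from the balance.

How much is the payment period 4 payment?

$1,202.19

Payment period 1: $8,439.56 +$109.71 interest = $8,549.27; pay $515.28 → $8,033.99
Payment period 2: $8,033.99 +$109.71 interest = $8,143.70; pay $744.25 → $7,399.45
Payment period 3: $7,399.45 +$109.71 interest = $7,509.16; pay $973.22 → $6,535.94
Payment period 4: $6,535.94 +$109.71 interest = $6,645.65; pay $1,202.19 → $5,443.46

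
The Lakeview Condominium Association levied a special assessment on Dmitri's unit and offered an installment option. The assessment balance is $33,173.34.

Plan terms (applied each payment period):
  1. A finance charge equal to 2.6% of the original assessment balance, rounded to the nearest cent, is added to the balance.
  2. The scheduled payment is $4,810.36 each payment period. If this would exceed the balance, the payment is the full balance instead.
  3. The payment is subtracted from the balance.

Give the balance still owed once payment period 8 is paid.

Payment period 1: opening $33,173.34; interest $862.51 → $34,035.85; payment $4,810.36; balance $29,225.49
Payment period 2: opening $29,225.49; interest $862.51 → $30,088.00; payment $4,810.36; balance $25,277.64
Payment period 3: opening $25,277.64; interest $862.51 → $26,140.15; payment $4,810.36; balance $21,329.79
Payment period 4: opening $21,329.79; interest $862.51 → $22,192.30; payment $4,810.36; balance $17,381.94
Payment period 5: opening $17,381.94; interest $862.51 → $18,244.45; payment $4,810.36; balance $13,434.09
Payment period 6: opening $13,434.09; interest $862.51 → $14,296.60; payment $4,810.36; balance $9,486.24
Payment period 7: opening $9,486.24; interest $862.51 → $10,348.75; payment $4,810.36; balance $5,538.39
Payment period 8: opening $5,538.39; interest $862.51 → $6,400.90; payment $4,810.36; balance $1,590.54

$1,590.54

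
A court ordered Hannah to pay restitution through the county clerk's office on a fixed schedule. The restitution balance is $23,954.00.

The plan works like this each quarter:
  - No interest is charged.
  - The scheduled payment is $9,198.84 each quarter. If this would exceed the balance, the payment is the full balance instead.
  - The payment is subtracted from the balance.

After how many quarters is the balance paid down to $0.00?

Quarter 1: $23,954.00 − $9,198.84 → $14,755.16
Quarter 2: $14,755.16 − $9,198.84 → $5,556.32
Quarter 3: $5,556.32 − $5,556.32 → $0.00
Balance reaches $0.00 in quarter 3.

3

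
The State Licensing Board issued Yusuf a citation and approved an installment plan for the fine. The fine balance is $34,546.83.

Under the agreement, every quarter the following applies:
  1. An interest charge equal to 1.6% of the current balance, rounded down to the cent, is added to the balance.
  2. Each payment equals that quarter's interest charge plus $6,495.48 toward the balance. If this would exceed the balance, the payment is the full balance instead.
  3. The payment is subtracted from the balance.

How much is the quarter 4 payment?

Quarter 1: $34,546.83 +$552.74 interest = $35,099.57; pay $7,048.22 → $28,051.35
Quarter 2: $28,051.35 +$448.82 interest = $28,500.17; pay $6,944.30 → $21,555.87
Quarter 3: $21,555.87 +$344.89 interest = $21,900.76; pay $6,840.37 → $15,060.39
Quarter 4: $15,060.39 +$240.96 interest = $15,301.35; pay $6,736.44 → $8,564.91

$6,736.44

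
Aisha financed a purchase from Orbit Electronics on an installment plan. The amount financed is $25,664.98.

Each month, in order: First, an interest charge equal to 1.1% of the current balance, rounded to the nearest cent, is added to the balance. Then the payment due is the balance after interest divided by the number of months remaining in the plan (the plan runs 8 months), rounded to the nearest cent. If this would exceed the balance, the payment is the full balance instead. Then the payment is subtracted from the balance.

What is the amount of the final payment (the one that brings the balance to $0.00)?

Month 1: $25,664.98 +$282.31 interest = $25,947.29; pay $3,243.41 → $22,703.88
Month 2: $22,703.88 +$249.74 interest = $22,953.62; pay $3,279.09 → $19,674.53
Month 3: $19,674.53 +$216.42 interest = $19,890.95; pay $3,315.16 → $16,575.79
Month 4: $16,575.79 +$182.33 interest = $16,758.12; pay $3,351.62 → $13,406.50
Month 5: $13,406.50 +$147.47 interest = $13,553.97; pay $3,388.49 → $10,165.48
Month 6: $10,165.48 +$111.82 interest = $10,277.30; pay $3,425.77 → $6,851.53
Month 7: $6,851.53 +$75.37 interest = $6,926.90; pay $3,463.45 → $3,463.45
Month 8: $3,463.45 +$38.10 interest = $3,501.55; pay $3,501.55 → $0.00

$3,501.55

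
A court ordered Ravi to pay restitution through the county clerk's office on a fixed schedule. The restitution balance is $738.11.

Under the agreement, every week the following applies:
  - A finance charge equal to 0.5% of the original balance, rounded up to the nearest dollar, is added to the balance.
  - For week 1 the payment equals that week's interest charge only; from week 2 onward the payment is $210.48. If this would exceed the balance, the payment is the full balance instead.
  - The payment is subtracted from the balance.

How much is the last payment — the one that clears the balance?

# | Opening | Interest | Payment | End bal
1 | $738.11 | $4.00 | $4.00 | $738.11
2 | $738.11 | $4.00 | $210.48 | $531.63
3 | $531.63 | $4.00 | $210.48 | $325.15
4 | $325.15 | $4.00 | $210.48 | $118.67
5 | $118.67 | $4.00 | $122.67 | $0.00

$122.67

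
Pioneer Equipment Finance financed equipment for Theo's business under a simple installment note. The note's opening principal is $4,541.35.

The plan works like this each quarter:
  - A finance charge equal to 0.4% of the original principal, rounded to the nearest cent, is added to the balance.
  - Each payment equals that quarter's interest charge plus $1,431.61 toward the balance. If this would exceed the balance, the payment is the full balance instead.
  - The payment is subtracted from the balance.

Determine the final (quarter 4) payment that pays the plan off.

Quarter 1: $4,541.35 +$18.17 interest = $4,559.52; pay $1,449.78 → $3,109.74
Quarter 2: $3,109.74 +$18.17 interest = $3,127.91; pay $1,449.78 → $1,678.13
Quarter 3: $1,678.13 +$18.17 interest = $1,696.30; pay $1,449.78 → $246.52
Quarter 4: $246.52 +$18.17 interest = $264.69; pay $264.69 → $0.00

$264.69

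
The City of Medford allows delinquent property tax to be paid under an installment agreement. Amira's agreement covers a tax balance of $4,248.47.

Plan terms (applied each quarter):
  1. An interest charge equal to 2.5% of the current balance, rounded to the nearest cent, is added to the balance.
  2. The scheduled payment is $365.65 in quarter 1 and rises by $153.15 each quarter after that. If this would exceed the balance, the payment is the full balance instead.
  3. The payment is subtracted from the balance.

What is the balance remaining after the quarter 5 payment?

$1,314.51

Quarter 1: $4,248.47 +$106.21 interest = $4,354.68; pay $365.65 → $3,989.03
Quarter 2: $3,989.03 +$99.73 interest = $4,088.76; pay $518.80 → $3,569.96
Quarter 3: $3,569.96 +$89.25 interest = $3,659.21; pay $671.95 → $2,987.26
Quarter 4: $2,987.26 +$74.68 interest = $3,061.94; pay $825.10 → $2,236.84
Quarter 5: $2,236.84 +$55.92 interest = $2,292.76; pay $978.25 → $1,314.51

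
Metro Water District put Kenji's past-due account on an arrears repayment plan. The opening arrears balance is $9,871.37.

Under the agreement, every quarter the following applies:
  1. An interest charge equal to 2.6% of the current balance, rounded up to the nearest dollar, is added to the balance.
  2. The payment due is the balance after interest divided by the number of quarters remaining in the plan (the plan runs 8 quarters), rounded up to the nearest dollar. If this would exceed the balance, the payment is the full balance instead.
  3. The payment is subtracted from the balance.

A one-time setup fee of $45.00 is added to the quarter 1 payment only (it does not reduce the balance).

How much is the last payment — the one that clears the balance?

$1,515.37

Quarter 1: $9,871.37 +$257.00 interest = $10,128.37; pay $1,267.00 (+ $45.00 fee) → $8,861.37
Quarter 2: $8,861.37 +$231.00 interest = $9,092.37; pay $1,299.00 → $7,793.37
Quarter 3: $7,793.37 +$203.00 interest = $7,996.37; pay $1,333.00 → $6,663.37
Quarter 4: $6,663.37 +$174.00 interest = $6,837.37; pay $1,368.00 → $5,469.37
Quarter 5: $5,469.37 +$143.00 interest = $5,612.37; pay $1,404.00 → $4,208.37
Quarter 6: $4,208.37 +$110.00 interest = $4,318.37; pay $1,440.00 → $2,878.37
Quarter 7: $2,878.37 +$75.00 interest = $2,953.37; pay $1,477.00 → $1,476.37
Quarter 8: $1,476.37 +$39.00 interest = $1,515.37; pay $1,515.37 → $0.00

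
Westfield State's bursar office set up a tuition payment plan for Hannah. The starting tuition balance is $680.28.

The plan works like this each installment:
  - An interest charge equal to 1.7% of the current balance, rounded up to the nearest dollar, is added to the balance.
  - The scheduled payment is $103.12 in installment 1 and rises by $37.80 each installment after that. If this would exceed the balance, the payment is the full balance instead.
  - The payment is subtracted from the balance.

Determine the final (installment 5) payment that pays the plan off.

Installment 1: opening $680.28; interest $12.00 → $692.28; payment $103.12; balance $589.16
Installment 2: opening $589.16; interest $11.00 → $600.16; payment $140.92; balance $459.24
Installment 3: opening $459.24; interest $8.00 → $467.24; payment $178.72; balance $288.52
Installment 4: opening $288.52; interest $5.00 → $293.52; payment $216.52; balance $77.00
Installment 5: opening $77.00; interest $2.00 → $79.00; payment $79.00; balance $0.00

$79.00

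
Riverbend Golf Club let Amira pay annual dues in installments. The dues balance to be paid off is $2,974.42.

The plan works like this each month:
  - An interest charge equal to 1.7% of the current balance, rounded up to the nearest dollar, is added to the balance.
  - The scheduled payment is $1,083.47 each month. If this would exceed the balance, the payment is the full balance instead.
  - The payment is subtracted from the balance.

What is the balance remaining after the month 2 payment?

$892.48

# | Opening | Interest | Payment | End bal
1 | $2,974.42 | $51.00 | $1,083.47 | $1,941.95
2 | $1,941.95 | $34.00 | $1,083.47 | $892.48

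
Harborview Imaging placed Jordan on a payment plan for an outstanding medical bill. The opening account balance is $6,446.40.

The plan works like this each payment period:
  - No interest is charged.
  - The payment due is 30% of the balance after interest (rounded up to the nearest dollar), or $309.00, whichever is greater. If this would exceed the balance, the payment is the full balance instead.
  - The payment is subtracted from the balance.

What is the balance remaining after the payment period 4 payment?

$1,546.40

Payment period 1: $6,446.40 − $1,934.00 → $4,512.40
Payment period 2: $4,512.40 − $1,354.00 → $3,158.40
Payment period 3: $3,158.40 − $948.00 → $2,210.40
Payment period 4: $2,210.40 − $664.00 → $1,546.40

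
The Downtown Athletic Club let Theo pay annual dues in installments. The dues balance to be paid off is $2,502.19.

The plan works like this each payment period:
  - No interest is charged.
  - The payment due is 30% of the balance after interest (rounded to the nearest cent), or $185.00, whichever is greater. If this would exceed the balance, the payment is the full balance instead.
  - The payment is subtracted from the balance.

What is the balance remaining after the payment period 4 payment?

$600.77

# | Opening | Payment | End bal
1 | $2,502.19 | $750.66 | $1,751.53
2 | $1,751.53 | $525.46 | $1,226.07
3 | $1,226.07 | $367.82 | $858.25
4 | $858.25 | $257.48 | $600.77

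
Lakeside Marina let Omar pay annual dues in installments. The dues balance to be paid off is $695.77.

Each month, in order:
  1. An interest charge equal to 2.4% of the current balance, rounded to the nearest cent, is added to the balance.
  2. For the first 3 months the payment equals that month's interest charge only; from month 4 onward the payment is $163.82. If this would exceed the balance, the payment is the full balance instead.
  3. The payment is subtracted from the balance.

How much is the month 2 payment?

# | Opening | Interest | Payment | End bal
1 | $695.77 | $16.70 | $16.70 | $695.77
2 | $695.77 | $16.70 | $16.70 | $695.77

$16.70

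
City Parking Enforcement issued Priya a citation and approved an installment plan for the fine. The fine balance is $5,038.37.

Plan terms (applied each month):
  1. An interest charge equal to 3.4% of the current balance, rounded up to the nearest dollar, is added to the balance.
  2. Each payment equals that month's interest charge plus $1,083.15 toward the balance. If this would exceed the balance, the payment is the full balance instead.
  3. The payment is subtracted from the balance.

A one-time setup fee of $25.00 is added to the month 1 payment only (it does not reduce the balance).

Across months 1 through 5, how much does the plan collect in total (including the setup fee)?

$5,553.37

# | Opening | Interest | Payment | Fee | End bal
1 | $5,038.37 | $172.00 | $1,255.15 | $25.00 | $3,955.22
2 | $3,955.22 | $135.00 | $1,218.15 | — | $2,872.07
3 | $2,872.07 | $98.00 | $1,181.15 | — | $1,788.92
4 | $1,788.92 | $61.00 | $1,144.15 | — | $705.77
5 | $705.77 | $24.00 | $729.77 | — | $0.00
Total paid: $5,553.37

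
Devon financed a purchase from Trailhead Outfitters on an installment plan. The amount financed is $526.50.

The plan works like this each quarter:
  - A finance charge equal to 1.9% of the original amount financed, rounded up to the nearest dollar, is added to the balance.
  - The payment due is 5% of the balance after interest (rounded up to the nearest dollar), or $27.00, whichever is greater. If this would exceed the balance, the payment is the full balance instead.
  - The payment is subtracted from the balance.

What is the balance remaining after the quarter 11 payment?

Quarter 1: opening $526.50; interest $11.00 → $537.50; payment $27.00; balance $510.50
Quarter 2: opening $510.50; interest $11.00 → $521.50; payment $27.00; balance $494.50
Quarter 3: opening $494.50; interest $11.00 → $505.50; payment $27.00; balance $478.50
Quarter 4: opening $478.50; interest $11.00 → $489.50; payment $27.00; balance $462.50
Quarter 5: opening $462.50; interest $11.00 → $473.50; payment $27.00; balance $446.50
Quarter 6: opening $446.50; interest $11.00 → $457.50; payment $27.00; balance $430.50
Quarter 7: opening $430.50; interest $11.00 → $441.50; payment $27.00; balance $414.50
Quarter 8: opening $414.50; interest $11.00 → $425.50; payment $27.00; balance $398.50
Quarter 9: opening $398.50; interest $11.00 → $409.50; payment $27.00; balance $382.50
Quarter 10: opening $382.50; interest $11.00 → $393.50; payment $27.00; balance $366.50
Quarter 11: opening $366.50; interest $11.00 → $377.50; payment $27.00; balance $350.50

$350.50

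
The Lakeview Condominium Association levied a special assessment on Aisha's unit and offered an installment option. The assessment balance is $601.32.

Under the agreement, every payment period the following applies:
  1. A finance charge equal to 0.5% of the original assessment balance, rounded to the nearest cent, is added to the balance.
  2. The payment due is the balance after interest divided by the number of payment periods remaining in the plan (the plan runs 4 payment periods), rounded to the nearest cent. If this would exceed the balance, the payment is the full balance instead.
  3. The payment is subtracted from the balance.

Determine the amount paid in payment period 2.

Payment period 1: $601.32 +$3.01 interest = $604.33; pay $151.08 → $453.25
Payment period 2: $453.25 +$3.01 interest = $456.26; pay $152.09 → $304.17

$152.09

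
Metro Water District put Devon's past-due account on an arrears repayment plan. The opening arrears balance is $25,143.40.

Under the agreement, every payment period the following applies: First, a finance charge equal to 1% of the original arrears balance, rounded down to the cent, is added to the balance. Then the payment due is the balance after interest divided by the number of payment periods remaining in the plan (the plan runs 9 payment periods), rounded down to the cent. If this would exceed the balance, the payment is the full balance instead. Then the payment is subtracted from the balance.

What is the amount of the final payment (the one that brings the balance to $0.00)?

Payment period 1: opening $25,143.40; interest $251.43 → $25,394.83; payment $2,821.64; balance $22,573.19
Payment period 2: opening $22,573.19; interest $251.43 → $22,824.62; payment $2,853.07; balance $19,971.55
Payment period 3: opening $19,971.55; interest $251.43 → $20,222.98; payment $2,888.99; balance $17,333.99
Payment period 4: opening $17,333.99; interest $251.43 → $17,585.42; payment $2,930.90; balance $14,654.52
Payment period 5: opening $14,654.52; interest $251.43 → $14,905.95; payment $2,981.19; balance $11,924.76
Payment period 6: opening $11,924.76; interest $251.43 → $12,176.19; payment $3,044.04; balance $9,132.15
Payment period 7: opening $9,132.15; interest $251.43 → $9,383.58; payment $3,127.86; balance $6,255.72
Payment period 8: opening $6,255.72; interest $251.43 → $6,507.15; payment $3,253.57; balance $3,253.58
Payment period 9: opening $3,253.58; interest $251.43 → $3,505.01; payment $3,505.01; balance $0.00

$3,505.01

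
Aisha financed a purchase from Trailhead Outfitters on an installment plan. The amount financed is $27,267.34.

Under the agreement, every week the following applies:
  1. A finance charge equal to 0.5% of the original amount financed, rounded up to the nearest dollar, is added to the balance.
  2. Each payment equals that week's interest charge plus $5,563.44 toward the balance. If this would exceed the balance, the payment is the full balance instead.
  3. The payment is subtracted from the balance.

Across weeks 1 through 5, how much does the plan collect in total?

Week 1: $27,267.34 +$137.00 interest = $27,404.34; pay $5,700.44 → $21,703.90
Week 2: $21,703.90 +$137.00 interest = $21,840.90; pay $5,700.44 → $16,140.46
Week 3: $16,140.46 +$137.00 interest = $16,277.46; pay $5,700.44 → $10,577.02
Week 4: $10,577.02 +$137.00 interest = $10,714.02; pay $5,700.44 → $5,013.58
Week 5: $5,013.58 +$137.00 interest = $5,150.58; pay $5,150.58 → $0.00
Total paid: $27,952.34

$27,952.34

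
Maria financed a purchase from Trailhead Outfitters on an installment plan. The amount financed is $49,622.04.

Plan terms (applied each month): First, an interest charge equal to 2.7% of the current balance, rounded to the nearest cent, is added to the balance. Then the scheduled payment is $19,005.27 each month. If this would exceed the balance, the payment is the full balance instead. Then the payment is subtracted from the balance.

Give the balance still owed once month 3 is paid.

# | Opening | Interest | Payment | End bal
1 | $49,622.04 | $1,339.80 | $19,005.27 | $31,956.57
2 | $31,956.57 | $862.83 | $19,005.27 | $13,814.13
3 | $13,814.13 | $372.98 | $14,187.11 | $0.00

$0.00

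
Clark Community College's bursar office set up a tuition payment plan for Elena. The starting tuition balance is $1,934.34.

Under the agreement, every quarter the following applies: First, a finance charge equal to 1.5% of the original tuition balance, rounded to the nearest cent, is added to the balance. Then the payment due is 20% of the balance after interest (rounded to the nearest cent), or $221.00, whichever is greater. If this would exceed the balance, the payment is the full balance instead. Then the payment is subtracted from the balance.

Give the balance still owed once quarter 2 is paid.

$1,279.77

Quarter 1: $1,934.34 +$29.02 interest = $1,963.36; pay $392.67 → $1,570.69
Quarter 2: $1,570.69 +$29.02 interest = $1,599.71; pay $319.94 → $1,279.77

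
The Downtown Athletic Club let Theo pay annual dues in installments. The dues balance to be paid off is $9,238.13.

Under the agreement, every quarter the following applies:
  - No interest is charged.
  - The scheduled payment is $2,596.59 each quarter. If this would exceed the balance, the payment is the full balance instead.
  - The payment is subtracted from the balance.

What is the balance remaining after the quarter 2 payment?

Quarter 1: opening $9,238.13; payment $2,596.59; balance $6,641.54
Quarter 2: opening $6,641.54; payment $2,596.59; balance $4,044.95

$4,044.95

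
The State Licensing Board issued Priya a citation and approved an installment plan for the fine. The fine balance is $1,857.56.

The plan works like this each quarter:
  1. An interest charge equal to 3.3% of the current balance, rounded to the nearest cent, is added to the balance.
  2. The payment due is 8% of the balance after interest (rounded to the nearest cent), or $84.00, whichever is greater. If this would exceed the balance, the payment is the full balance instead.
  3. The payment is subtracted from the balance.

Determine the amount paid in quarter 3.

$138.65

Quarter 1: opening $1,857.56; interest $61.30 → $1,918.86; payment $153.51; balance $1,765.35
Quarter 2: opening $1,765.35; interest $58.26 → $1,823.61; payment $145.89; balance $1,677.72
Quarter 3: opening $1,677.72; interest $55.36 → $1,733.08; payment $138.65; balance $1,594.43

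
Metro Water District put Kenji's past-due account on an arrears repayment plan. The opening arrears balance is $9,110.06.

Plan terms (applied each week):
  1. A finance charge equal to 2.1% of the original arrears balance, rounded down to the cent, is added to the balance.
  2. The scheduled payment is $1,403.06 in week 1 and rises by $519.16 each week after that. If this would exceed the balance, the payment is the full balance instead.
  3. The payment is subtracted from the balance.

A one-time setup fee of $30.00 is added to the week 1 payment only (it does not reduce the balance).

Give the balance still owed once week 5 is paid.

# | Opening | Interest | Payment | Fee | End bal
1 | $9,110.06 | $191.31 | $1,403.06 | $30.00 | $7,898.31
2 | $7,898.31 | $191.31 | $1,922.22 | — | $6,167.40
3 | $6,167.40 | $191.31 | $2,441.38 | — | $3,917.33
4 | $3,917.33 | $191.31 | $2,960.54 | — | $1,148.10
5 | $1,148.10 | $191.31 | $1,339.41 | — | $0.00

$0.00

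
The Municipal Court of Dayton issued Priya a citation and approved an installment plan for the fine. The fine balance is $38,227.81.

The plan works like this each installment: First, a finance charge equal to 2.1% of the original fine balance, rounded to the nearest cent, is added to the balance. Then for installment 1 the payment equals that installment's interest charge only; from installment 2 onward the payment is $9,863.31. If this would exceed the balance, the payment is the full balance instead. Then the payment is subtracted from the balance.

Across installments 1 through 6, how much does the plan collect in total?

$43,044.49

Installment 1: $38,227.81 +$802.78 interest = $39,030.59; pay $802.78 → $38,227.81
Installment 2: $38,227.81 +$802.78 interest = $39,030.59; pay $9,863.31 → $29,167.28
Installment 3: $29,167.28 +$802.78 interest = $29,970.06; pay $9,863.31 → $20,106.75
Installment 4: $20,106.75 +$802.78 interest = $20,909.53; pay $9,863.31 → $11,046.22
Installment 5: $11,046.22 +$802.78 interest = $11,849.00; pay $9,863.31 → $1,985.69
Installment 6: $1,985.69 +$802.78 interest = $2,788.47; pay $2,788.47 → $0.00
Total paid: $43,044.49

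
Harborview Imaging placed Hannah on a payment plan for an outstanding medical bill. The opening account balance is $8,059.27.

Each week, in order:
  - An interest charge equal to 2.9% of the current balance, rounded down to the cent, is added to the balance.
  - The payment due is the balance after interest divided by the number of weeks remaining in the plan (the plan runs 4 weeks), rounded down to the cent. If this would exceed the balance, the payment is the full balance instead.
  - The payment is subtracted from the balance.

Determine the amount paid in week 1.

# | Opening | Interest | Payment | End bal
1 | $8,059.27 | $233.71 | $2,073.24 | $6,219.74

$2,073.24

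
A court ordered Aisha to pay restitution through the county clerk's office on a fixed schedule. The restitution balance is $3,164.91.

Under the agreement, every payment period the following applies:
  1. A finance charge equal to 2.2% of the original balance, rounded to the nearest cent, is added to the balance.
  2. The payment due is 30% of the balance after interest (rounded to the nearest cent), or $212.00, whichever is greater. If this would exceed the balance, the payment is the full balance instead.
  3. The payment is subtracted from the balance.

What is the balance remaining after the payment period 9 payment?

# | Opening | Interest | Payment | End bal
1 | $3,164.91 | $69.63 | $970.36 | $2,264.18
2 | $2,264.18 | $69.63 | $700.14 | $1,633.67
3 | $1,633.67 | $69.63 | $510.99 | $1,192.31
4 | $1,192.31 | $69.63 | $378.58 | $883.36
5 | $883.36 | $69.63 | $285.90 | $667.09
6 | $667.09 | $69.63 | $221.02 | $515.70
7 | $515.70 | $69.63 | $212.00 | $373.33
8 | $373.33 | $69.63 | $212.00 | $230.96
9 | $230.96 | $69.63 | $212.00 | $88.59

$88.59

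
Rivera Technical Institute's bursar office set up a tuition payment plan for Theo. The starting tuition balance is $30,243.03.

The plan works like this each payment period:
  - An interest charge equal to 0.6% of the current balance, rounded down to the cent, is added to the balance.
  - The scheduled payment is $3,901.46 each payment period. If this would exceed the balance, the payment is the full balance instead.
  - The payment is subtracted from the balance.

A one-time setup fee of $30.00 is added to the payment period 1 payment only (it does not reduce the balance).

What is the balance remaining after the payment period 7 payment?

# | Opening | Interest | Payment | Fee | End bal
1 | $30,243.03 | $181.45 | $3,901.46 | $30.00 | $26,523.02
2 | $26,523.02 | $159.13 | $3,901.46 | — | $22,780.69
3 | $22,780.69 | $136.68 | $3,901.46 | — | $19,015.91
4 | $19,015.91 | $114.09 | $3,901.46 | — | $15,228.54
5 | $15,228.54 | $91.37 | $3,901.46 | — | $11,418.45
6 | $11,418.45 | $68.51 | $3,901.46 | — | $7,585.50
7 | $7,585.50 | $45.51 | $3,901.46 | — | $3,729.55

$3,729.55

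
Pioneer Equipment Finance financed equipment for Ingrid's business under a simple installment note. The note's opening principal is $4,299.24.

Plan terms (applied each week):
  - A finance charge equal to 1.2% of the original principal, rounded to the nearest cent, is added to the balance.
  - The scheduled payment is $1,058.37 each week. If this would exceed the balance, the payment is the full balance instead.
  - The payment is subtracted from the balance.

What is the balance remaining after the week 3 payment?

$1,278.90

# | Opening | Interest | Payment | End bal
1 | $4,299.24 | $51.59 | $1,058.37 | $3,292.46
2 | $3,292.46 | $51.59 | $1,058.37 | $2,285.68
3 | $2,285.68 | $51.59 | $1,058.37 | $1,278.90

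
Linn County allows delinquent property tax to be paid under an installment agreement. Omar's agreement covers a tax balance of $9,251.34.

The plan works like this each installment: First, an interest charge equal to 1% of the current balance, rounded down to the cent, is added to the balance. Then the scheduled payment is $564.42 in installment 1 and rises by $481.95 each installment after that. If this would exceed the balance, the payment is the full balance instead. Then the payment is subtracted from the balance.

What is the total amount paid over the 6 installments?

Installment 1: opening $9,251.34; interest $92.51 → $9,343.85; payment $564.42; balance $8,779.43
Installment 2: opening $8,779.43; interest $87.79 → $8,867.22; payment $1,046.37; balance $7,820.85
Installment 3: opening $7,820.85; interest $78.20 → $7,899.05; payment $1,528.32; balance $6,370.73
Installment 4: opening $6,370.73; interest $63.70 → $6,434.43; payment $2,010.27; balance $4,424.16
Installment 5: opening $4,424.16; interest $44.24 → $4,468.40; payment $2,492.22; balance $1,976.18
Installment 6: opening $1,976.18; interest $19.76 → $1,995.94; payment $1,995.94; balance $0.00
Total paid: $9,637.54

$9,637.54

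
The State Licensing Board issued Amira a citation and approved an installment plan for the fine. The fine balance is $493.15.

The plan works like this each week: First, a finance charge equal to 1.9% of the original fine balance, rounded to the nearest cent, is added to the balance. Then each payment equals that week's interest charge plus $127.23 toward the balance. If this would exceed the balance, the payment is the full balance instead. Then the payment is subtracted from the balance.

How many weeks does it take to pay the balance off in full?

# | Opening | Interest | Payment | End bal
1 | $493.15 | $9.37 | $136.60 | $365.92
2 | $365.92 | $9.37 | $136.60 | $238.69
3 | $238.69 | $9.37 | $136.60 | $111.46
4 | $111.46 | $9.37 | $120.83 | $0.00
Balance reaches $0.00 in week 4.

4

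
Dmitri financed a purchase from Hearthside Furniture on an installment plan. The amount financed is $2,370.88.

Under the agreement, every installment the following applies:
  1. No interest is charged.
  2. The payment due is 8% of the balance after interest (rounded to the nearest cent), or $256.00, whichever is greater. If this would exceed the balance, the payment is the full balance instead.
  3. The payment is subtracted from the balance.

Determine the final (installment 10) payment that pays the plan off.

$66.88

Installment 1: opening $2,370.88; payment $256.00; balance $2,114.88
Installment 2: opening $2,114.88; payment $256.00; balance $1,858.88
Installment 3: opening $1,858.88; payment $256.00; balance $1,602.88
Installment 4: opening $1,602.88; payment $256.00; balance $1,346.88
Installment 5: opening $1,346.88; payment $256.00; balance $1,090.88
Installment 6: opening $1,090.88; payment $256.00; balance $834.88
Installment 7: opening $834.88; payment $256.00; balance $578.88
Installment 8: opening $578.88; payment $256.00; balance $322.88
Installment 9: opening $322.88; payment $256.00; balance $66.88
Installment 10: opening $66.88; payment $66.88; balance $0.00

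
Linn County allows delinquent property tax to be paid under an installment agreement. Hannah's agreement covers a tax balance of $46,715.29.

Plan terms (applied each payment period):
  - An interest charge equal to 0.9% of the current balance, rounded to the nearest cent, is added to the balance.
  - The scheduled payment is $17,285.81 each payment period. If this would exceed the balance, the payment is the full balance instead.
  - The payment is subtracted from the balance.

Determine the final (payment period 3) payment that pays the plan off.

$12,948.25

Payment period 1: $46,715.29 +$420.44 interest = $47,135.73; pay $17,285.81 → $29,849.92
Payment period 2: $29,849.92 +$268.65 interest = $30,118.57; pay $17,285.81 → $12,832.76
Payment period 3: $12,832.76 +$115.49 interest = $12,948.25; pay $12,948.25 → $0.00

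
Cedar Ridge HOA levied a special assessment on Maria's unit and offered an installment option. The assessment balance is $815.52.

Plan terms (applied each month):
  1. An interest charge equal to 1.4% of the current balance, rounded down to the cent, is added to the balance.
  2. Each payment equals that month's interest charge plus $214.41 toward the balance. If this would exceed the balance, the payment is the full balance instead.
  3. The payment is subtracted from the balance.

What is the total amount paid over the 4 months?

Month 1: opening $815.52; interest $11.41 → $826.93; payment $225.82; balance $601.11
Month 2: opening $601.11; interest $8.41 → $609.52; payment $222.82; balance $386.70
Month 3: opening $386.70; interest $5.41 → $392.11; payment $219.82; balance $172.29
Month 4: opening $172.29; interest $2.41 → $174.70; payment $174.70; balance $0.00
Total paid: $843.16

$843.16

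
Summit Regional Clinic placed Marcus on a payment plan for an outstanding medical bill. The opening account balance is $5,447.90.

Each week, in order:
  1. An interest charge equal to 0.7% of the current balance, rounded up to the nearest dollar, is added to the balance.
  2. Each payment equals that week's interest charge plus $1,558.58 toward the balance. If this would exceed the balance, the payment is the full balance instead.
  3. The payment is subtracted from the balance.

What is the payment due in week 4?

Week 1: $5,447.90 +$39.00 interest = $5,486.90; pay $1,597.58 → $3,889.32
Week 2: $3,889.32 +$28.00 interest = $3,917.32; pay $1,586.58 → $2,330.74
Week 3: $2,330.74 +$17.00 interest = $2,347.74; pay $1,575.58 → $772.16
Week 4: $772.16 +$6.00 interest = $778.16; pay $778.16 → $0.00

$778.16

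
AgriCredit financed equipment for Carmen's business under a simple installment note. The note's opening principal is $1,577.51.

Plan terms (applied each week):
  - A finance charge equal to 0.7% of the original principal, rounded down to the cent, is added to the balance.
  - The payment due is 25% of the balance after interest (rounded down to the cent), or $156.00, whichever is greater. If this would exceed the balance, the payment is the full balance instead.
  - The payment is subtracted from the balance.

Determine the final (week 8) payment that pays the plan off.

Week 1: opening $1,577.51; interest $11.04 → $1,588.55; payment $397.13; balance $1,191.42
Week 2: opening $1,191.42; interest $11.04 → $1,202.46; payment $300.61; balance $901.85
Week 3: opening $901.85; interest $11.04 → $912.89; payment $228.22; balance $684.67
Week 4: opening $684.67; interest $11.04 → $695.71; payment $173.92; balance $521.79
Week 5: opening $521.79; interest $11.04 → $532.83; payment $156.00; balance $376.83
Week 6: opening $376.83; interest $11.04 → $387.87; payment $156.00; balance $231.87
Week 7: opening $231.87; interest $11.04 → $242.91; payment $156.00; balance $86.91
Week 8: opening $86.91; interest $11.04 → $97.95; payment $97.95; balance $0.00

$97.95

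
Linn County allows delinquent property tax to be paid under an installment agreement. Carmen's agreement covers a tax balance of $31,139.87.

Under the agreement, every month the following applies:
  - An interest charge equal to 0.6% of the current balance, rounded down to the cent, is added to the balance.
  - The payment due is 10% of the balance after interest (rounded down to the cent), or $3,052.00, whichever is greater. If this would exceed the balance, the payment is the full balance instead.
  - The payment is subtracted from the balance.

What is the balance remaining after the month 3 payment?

$22,411.05

Month 1: opening $31,139.87; interest $186.83 → $31,326.70; payment $3,132.67; balance $28,194.03
Month 2: opening $28,194.03; interest $169.16 → $28,363.19; payment $3,052.00; balance $25,311.19
Month 3: opening $25,311.19; interest $151.86 → $25,463.05; payment $3,052.00; balance $22,411.05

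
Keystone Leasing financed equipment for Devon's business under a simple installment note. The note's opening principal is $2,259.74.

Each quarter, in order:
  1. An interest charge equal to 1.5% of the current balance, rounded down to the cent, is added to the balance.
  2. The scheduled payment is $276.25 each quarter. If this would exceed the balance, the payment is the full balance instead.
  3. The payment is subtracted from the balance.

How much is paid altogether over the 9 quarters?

Quarter 1: opening $2,259.74; interest $33.89 → $2,293.63; payment $276.25; balance $2,017.38
Quarter 2: opening $2,017.38; interest $30.26 → $2,047.64; payment $276.25; balance $1,771.39
Quarter 3: opening $1,771.39; interest $26.57 → $1,797.96; payment $276.25; balance $1,521.71
Quarter 4: opening $1,521.71; interest $22.82 → $1,544.53; payment $276.25; balance $1,268.28
Quarter 5: opening $1,268.28; interest $19.02 → $1,287.30; payment $276.25; balance $1,011.05
Quarter 6: opening $1,011.05; interest $15.16 → $1,026.21; payment $276.25; balance $749.96
Quarter 7: opening $749.96; interest $11.24 → $761.20; payment $276.25; balance $484.95
Quarter 8: opening $484.95; interest $7.27 → $492.22; payment $276.25; balance $215.97
Quarter 9: opening $215.97; interest $3.23 → $219.20; payment $219.20; balance $0.00
Total paid: $2,429.20

$2,429.20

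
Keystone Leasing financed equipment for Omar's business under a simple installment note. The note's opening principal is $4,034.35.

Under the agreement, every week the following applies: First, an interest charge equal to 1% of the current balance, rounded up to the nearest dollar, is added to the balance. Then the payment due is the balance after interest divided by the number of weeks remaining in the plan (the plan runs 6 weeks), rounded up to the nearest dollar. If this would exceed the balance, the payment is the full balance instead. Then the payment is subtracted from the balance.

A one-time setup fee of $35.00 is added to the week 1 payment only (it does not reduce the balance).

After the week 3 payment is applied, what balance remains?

Week 1: $4,034.35 +$41.00 interest = $4,075.35; pay $680.00 (+ $35.00 fee) → $3,395.35
Week 2: $3,395.35 +$34.00 interest = $3,429.35; pay $686.00 → $2,743.35
Week 3: $2,743.35 +$28.00 interest = $2,771.35; pay $693.00 → $2,078.35

$2,078.35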